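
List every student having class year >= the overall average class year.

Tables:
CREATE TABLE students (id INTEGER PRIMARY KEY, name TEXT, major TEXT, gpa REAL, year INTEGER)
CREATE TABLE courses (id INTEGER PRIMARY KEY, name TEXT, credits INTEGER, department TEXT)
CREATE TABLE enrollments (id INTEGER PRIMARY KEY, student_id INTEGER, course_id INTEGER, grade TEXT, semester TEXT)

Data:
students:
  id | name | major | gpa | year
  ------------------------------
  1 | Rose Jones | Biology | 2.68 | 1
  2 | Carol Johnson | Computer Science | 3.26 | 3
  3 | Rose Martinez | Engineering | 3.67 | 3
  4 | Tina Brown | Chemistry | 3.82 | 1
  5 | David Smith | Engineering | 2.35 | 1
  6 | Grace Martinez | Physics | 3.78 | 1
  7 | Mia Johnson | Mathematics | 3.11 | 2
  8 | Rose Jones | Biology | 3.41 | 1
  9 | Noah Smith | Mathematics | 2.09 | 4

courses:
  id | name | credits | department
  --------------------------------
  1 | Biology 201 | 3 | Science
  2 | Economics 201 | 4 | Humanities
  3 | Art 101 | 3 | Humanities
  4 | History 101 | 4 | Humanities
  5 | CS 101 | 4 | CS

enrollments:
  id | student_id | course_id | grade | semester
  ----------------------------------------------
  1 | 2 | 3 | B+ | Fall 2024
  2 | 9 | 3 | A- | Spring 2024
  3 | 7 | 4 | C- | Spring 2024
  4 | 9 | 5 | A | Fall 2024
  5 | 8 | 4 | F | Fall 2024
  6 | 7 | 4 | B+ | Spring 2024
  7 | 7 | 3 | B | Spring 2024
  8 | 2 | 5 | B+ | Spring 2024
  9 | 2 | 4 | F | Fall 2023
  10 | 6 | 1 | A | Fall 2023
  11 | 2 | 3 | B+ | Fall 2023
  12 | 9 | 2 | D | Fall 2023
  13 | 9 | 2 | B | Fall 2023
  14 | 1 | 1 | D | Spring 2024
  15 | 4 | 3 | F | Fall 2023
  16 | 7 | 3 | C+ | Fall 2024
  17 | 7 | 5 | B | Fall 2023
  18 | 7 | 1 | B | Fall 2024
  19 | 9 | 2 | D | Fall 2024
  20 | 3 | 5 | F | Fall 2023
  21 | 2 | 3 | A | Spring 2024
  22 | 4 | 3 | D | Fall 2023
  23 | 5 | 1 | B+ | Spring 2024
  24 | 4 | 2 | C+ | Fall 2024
SELECT name, year FROM students WHERE year >= (SELECT AVG(year) FROM students)

Execution result:
name | year
Carol Johnson | 3
Rose Martinez | 3
Mia Johnson | 2
Noah Smith | 4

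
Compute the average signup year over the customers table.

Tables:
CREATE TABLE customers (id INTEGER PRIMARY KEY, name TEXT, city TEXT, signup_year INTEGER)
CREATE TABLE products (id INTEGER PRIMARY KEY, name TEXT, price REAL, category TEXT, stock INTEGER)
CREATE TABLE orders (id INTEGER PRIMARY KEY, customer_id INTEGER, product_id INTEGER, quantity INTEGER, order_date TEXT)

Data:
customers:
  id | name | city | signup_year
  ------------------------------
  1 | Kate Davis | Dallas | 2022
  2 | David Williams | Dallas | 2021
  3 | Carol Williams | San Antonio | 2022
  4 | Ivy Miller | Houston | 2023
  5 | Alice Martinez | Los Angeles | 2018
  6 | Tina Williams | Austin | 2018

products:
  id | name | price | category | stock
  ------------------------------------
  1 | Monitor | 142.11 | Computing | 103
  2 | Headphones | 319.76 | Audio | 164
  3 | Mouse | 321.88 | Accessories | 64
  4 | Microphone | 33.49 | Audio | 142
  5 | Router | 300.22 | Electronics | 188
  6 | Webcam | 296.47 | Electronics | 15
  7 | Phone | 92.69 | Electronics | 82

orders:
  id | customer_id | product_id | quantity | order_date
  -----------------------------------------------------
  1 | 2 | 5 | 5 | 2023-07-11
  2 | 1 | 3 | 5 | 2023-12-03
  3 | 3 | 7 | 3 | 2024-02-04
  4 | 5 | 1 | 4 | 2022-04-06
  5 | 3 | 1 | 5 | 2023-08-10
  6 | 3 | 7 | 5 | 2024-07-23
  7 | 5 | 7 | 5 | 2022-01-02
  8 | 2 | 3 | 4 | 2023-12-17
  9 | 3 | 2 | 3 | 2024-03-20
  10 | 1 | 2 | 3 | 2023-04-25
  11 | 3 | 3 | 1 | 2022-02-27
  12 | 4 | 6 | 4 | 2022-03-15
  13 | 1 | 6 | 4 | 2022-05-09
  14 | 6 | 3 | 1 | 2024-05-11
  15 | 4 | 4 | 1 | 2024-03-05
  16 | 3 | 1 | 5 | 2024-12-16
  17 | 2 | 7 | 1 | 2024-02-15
SELECT AVG(signup_year) FROM customers

Execution result:
2020.67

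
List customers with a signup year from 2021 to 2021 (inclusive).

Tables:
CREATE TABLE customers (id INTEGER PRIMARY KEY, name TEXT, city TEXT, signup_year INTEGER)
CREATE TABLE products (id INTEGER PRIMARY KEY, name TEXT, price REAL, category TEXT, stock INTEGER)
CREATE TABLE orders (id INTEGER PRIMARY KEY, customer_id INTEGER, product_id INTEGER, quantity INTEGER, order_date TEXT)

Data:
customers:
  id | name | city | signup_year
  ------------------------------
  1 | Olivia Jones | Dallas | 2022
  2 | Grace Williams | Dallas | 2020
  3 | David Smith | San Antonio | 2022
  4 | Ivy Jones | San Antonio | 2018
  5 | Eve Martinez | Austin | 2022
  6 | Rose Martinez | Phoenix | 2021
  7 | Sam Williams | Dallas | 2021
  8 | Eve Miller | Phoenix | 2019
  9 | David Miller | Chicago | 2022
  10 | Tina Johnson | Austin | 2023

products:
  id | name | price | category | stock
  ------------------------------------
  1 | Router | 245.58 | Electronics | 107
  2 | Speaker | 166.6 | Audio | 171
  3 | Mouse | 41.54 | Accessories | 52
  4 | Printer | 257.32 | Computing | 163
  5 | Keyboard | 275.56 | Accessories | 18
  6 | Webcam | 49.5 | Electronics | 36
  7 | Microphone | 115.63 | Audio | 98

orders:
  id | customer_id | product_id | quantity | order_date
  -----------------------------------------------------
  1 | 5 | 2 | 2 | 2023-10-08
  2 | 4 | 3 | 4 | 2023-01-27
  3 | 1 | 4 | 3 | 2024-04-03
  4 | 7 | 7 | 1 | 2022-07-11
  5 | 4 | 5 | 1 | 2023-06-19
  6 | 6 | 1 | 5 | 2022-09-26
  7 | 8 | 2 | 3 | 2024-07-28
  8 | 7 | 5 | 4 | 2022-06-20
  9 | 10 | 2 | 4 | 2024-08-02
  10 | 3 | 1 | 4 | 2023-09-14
SELECT name, signup_year FROM customers WHERE signup_year BETWEEN 2021 AND 2021

Execution result:
name | signup_year
Rose Martinez | 2021
Sam Williams | 2021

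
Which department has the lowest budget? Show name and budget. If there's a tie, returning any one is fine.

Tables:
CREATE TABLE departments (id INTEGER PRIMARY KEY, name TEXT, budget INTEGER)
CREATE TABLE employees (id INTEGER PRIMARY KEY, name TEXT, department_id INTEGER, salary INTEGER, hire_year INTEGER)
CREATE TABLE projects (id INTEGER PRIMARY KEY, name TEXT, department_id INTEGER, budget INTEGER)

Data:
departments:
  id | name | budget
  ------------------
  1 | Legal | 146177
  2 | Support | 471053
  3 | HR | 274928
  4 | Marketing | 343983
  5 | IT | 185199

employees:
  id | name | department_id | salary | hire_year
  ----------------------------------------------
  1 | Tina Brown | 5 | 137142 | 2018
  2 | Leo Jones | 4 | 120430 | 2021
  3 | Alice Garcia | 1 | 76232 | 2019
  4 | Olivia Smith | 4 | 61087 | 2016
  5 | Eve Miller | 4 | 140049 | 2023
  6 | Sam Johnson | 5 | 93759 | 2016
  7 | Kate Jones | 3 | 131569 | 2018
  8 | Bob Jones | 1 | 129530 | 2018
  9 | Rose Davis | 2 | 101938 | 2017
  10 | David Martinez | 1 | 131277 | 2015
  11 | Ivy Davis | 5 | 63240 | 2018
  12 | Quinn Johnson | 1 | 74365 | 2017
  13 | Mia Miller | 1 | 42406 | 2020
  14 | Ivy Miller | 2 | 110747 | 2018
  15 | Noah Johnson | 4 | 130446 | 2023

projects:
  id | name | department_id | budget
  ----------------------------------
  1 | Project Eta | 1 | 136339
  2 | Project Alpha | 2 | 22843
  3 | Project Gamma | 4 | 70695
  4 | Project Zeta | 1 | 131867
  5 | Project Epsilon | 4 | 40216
SELECT name, budget FROM departments ORDER BY budget ASC LIMIT 1

Execution result:
name | budget
Legal | 146177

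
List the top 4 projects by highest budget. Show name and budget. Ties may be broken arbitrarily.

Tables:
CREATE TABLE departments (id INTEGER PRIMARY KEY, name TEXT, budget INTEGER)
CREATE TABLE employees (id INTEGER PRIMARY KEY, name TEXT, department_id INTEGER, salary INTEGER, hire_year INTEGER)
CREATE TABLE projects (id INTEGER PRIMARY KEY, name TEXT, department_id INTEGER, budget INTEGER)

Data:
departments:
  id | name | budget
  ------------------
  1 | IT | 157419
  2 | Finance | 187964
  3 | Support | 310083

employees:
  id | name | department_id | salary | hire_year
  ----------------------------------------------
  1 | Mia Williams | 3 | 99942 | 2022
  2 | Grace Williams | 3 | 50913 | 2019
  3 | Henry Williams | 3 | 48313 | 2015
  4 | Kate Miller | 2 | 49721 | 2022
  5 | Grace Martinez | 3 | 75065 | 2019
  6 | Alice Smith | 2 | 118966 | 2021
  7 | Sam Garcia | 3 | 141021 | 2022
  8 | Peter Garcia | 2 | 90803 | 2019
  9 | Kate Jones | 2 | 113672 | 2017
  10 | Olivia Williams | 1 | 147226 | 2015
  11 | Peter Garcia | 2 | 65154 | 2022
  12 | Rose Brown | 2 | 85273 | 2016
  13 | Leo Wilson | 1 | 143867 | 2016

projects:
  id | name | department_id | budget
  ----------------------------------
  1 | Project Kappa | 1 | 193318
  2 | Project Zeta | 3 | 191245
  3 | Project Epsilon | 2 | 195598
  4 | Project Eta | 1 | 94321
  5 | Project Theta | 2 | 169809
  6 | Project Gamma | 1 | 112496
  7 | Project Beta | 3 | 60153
SELECT name, budget FROM projects ORDER BY budget DESC LIMIT 4

Execution result:
name | budget
Project Epsilon | 195598
Project Kappa | 193318
Project Zeta | 191245
Project Theta | 169809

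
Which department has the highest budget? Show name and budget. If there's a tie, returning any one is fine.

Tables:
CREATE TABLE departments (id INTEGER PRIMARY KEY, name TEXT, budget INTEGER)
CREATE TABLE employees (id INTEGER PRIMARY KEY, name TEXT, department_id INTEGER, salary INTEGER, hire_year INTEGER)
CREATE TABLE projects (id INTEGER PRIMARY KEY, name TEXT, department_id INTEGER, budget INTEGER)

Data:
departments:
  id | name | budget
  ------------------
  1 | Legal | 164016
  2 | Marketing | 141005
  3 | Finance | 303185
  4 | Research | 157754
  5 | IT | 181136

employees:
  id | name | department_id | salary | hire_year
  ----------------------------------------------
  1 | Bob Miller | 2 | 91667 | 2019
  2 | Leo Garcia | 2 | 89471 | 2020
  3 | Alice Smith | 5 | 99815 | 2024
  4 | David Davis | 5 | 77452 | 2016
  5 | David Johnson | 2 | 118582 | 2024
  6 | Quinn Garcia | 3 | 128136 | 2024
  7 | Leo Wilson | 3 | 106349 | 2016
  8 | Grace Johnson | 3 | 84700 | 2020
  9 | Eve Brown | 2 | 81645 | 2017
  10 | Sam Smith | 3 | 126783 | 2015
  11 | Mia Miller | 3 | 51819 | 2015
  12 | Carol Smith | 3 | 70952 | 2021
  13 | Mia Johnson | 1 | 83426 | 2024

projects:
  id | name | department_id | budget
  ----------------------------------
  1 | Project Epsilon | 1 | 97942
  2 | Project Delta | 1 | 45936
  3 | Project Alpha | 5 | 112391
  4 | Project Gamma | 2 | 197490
SELECT name, budget FROM departments ORDER BY budget DESC LIMIT 1

Execution result:
name | budget
Finance | 303185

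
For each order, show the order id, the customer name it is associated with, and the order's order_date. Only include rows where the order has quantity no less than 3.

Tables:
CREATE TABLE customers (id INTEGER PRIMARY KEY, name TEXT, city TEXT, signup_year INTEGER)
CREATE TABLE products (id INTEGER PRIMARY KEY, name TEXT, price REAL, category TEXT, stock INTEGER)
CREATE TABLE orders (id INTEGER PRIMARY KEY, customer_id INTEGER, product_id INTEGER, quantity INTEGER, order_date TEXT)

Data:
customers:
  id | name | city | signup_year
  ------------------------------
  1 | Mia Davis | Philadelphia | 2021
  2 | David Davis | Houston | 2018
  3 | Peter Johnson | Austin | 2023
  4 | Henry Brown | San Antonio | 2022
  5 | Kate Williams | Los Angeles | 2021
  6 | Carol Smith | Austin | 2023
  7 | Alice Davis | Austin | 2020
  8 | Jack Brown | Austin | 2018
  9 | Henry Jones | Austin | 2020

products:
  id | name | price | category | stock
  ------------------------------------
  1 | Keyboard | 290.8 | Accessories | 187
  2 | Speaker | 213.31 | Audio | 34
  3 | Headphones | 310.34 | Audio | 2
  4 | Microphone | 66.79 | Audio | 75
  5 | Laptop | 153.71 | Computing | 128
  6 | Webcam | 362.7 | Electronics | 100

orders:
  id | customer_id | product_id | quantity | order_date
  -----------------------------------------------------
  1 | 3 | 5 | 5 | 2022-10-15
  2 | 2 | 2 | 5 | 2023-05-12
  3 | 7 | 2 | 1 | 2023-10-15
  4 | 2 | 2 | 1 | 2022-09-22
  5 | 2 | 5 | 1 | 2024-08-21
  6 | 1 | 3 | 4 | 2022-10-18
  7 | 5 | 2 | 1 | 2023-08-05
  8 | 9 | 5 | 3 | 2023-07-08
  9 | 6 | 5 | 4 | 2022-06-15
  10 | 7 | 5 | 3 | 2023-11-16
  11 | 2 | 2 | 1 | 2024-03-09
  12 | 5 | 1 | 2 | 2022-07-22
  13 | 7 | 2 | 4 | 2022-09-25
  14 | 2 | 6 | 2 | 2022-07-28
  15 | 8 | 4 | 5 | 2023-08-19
SELECT c.id, p.name AS customer, c.order_date FROM orders c JOIN customers p ON c.customer_id = p.id WHERE c.quantity >= 3

Execution result:
id | customer | order_date
1 | Peter Johnson | 2022-10-15
2 | David Davis | 2023-05-12
6 | Mia Davis | 2022-10-18
8 | Henry Jones | 2023-07-08
9 | Carol Smith | 2022-06-15
10 | Alice Davis | 2023-11-16
13 | Alice Davis | 2022-09-25
15 | Jack Brown | 2023-08-19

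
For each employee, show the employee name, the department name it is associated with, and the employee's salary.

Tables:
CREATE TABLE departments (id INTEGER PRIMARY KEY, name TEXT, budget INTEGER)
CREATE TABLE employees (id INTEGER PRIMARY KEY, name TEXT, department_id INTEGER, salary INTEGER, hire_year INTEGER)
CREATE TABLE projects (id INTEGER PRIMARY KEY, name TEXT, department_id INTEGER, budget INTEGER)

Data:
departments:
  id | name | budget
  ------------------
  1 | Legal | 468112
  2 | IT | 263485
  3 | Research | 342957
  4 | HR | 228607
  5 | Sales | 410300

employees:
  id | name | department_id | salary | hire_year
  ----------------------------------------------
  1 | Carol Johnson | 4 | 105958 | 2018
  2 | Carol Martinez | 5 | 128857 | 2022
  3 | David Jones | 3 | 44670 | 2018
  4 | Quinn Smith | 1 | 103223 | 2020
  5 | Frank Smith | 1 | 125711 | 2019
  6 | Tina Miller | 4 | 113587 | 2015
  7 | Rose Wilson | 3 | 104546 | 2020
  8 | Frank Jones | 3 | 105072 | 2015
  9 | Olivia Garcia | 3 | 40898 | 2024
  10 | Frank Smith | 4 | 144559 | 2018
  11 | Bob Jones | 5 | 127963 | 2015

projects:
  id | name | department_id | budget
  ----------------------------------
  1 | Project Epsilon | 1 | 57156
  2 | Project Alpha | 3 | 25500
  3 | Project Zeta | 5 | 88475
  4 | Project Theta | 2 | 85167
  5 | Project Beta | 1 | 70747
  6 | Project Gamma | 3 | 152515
SELECT c.name, p.name AS department, c.salary FROM employees c JOIN departments p ON c.department_id = p.id

Execution result:
name | department | salary
Carol Johnson | HR | 105958
Carol Martinez | Sales | 128857
David Jones | Research | 44670
Quinn Smith | Legal | 103223
Frank Smith | Legal | 125711
Tina Miller | HR | 113587
Rose Wilson | Research | 104546
Frank Jones | Research | 105072
Olivia Garcia | Research | 40898
Frank Smith | HR | 144559
Bob Jones | Sales | 127963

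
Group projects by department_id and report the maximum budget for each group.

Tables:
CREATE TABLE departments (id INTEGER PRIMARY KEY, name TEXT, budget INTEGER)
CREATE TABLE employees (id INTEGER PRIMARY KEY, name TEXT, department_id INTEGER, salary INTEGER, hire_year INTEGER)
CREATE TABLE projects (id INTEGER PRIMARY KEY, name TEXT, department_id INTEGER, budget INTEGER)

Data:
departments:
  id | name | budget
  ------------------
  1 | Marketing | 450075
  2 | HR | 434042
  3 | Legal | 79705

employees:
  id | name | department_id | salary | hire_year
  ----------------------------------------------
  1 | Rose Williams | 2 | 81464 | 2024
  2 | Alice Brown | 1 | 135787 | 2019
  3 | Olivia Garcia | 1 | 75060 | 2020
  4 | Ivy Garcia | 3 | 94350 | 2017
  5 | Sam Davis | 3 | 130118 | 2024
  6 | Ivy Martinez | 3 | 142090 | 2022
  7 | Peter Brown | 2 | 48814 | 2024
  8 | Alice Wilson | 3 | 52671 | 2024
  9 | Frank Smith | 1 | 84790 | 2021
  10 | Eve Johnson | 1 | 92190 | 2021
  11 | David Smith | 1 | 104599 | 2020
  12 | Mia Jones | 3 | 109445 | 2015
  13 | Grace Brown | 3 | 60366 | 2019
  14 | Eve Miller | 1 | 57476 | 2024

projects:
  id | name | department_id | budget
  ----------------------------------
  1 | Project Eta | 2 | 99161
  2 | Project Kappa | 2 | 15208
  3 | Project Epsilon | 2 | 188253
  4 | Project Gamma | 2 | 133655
SELECT department_id, MAX(budget) AS max_budget FROM projects GROUP BY department_id

Execution result:
department_id | max_budget
2 | 188253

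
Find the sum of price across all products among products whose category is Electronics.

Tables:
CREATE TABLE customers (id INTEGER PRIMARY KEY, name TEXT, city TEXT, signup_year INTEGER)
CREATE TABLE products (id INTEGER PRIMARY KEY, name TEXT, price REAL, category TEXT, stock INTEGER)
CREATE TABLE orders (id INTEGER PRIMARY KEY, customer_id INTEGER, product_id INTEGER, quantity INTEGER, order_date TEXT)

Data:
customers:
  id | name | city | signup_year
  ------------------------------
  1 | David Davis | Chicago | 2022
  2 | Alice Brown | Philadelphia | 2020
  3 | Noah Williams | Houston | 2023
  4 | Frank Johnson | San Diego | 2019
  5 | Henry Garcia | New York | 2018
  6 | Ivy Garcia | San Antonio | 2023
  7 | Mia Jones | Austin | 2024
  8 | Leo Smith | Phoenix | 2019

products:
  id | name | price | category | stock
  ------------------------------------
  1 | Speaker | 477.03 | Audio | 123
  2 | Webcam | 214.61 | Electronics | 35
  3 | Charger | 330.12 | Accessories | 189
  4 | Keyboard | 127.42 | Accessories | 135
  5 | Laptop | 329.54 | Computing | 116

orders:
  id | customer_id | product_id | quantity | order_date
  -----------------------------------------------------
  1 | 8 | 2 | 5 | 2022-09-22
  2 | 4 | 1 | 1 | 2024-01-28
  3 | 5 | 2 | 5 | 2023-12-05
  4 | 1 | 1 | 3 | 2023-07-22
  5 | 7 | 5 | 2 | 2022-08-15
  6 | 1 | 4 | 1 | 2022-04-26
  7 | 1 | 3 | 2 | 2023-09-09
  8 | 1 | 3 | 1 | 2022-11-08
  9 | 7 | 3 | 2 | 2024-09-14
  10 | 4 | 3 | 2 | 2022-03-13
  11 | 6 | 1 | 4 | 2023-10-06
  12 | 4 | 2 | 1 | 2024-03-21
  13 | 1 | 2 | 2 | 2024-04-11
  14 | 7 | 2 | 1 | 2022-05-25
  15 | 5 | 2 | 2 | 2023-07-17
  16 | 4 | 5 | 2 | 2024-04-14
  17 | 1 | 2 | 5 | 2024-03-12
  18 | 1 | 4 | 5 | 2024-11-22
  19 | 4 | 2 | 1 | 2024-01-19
SELECT SUM(price) FROM products WHERE category = 'Electronics'

Execution result:
214.61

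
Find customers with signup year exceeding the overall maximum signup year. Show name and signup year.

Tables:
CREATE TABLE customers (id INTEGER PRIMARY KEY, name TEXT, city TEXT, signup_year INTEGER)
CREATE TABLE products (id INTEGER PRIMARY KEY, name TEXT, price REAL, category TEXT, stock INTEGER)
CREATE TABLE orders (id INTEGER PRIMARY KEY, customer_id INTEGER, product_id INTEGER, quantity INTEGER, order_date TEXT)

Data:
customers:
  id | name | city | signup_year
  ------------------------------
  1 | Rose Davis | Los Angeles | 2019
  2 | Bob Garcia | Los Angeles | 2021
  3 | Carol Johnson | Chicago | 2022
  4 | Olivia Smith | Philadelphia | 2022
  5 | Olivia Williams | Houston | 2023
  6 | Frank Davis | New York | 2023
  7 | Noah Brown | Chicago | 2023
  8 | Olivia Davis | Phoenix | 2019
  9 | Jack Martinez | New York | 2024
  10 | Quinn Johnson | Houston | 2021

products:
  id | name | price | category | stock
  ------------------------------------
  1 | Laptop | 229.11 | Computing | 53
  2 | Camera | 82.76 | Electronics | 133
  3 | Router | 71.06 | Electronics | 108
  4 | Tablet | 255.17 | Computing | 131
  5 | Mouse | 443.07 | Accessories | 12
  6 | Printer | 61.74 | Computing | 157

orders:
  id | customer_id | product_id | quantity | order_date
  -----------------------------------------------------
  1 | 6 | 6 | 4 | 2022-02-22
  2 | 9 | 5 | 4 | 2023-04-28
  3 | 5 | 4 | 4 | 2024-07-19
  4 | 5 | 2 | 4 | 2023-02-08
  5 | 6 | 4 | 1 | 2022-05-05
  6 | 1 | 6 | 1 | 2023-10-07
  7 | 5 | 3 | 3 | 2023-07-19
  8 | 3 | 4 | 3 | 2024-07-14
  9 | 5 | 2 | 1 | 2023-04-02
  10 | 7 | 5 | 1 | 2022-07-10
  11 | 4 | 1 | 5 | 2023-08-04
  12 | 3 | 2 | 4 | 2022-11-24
SELECT name, signup_year FROM customers WHERE signup_year > (SELECT MAX(signup_year) FROM customers)

Execution result:
(no rows)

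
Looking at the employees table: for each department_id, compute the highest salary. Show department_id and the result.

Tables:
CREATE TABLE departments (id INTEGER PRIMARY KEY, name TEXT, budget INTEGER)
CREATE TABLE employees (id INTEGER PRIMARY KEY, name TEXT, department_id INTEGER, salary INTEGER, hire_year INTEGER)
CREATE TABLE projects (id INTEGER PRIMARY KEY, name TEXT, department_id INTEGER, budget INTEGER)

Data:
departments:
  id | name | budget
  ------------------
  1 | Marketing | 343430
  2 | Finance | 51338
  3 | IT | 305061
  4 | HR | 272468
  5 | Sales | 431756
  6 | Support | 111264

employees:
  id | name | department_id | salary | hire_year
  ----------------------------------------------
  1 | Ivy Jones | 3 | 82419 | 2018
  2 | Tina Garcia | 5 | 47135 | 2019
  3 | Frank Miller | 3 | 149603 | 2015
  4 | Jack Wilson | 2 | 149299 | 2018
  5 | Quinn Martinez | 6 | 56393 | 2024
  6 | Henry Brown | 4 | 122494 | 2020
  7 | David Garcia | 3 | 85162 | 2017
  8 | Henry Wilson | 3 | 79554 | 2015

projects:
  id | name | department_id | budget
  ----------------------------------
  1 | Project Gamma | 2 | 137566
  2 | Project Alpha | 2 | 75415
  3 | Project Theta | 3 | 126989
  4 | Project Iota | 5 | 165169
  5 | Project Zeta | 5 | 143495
SELECT department_id, MAX(salary) AS max_salary FROM employees GROUP BY department_id

Execution result:
department_id | max_salary
2 | 149299
3 | 149603
4 | 122494
5 | 47135
6 | 56393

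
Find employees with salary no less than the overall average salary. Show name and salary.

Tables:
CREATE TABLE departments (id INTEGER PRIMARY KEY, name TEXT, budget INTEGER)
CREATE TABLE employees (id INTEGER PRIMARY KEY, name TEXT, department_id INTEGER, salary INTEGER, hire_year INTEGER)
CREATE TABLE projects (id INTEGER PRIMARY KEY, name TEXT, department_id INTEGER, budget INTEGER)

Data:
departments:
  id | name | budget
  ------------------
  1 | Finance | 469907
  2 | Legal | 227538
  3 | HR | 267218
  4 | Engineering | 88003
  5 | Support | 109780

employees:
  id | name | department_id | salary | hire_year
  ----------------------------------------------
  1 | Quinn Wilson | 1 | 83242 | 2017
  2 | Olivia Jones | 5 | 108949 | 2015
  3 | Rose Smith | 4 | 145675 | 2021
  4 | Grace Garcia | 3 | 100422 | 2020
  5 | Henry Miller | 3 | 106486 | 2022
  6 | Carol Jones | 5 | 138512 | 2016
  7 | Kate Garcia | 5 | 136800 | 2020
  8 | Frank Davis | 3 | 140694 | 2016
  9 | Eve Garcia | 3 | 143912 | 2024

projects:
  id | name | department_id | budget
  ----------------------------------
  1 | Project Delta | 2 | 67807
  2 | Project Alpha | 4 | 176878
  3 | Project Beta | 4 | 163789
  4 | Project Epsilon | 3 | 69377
SELECT name, salary FROM employees WHERE salary >= (SELECT AVG(salary) FROM employees)

Execution result:
name | salary
Rose Smith | 145675
Carol Jones | 138512
Kate Garcia | 136800
Frank Davis | 140694
Eve Garcia | 143912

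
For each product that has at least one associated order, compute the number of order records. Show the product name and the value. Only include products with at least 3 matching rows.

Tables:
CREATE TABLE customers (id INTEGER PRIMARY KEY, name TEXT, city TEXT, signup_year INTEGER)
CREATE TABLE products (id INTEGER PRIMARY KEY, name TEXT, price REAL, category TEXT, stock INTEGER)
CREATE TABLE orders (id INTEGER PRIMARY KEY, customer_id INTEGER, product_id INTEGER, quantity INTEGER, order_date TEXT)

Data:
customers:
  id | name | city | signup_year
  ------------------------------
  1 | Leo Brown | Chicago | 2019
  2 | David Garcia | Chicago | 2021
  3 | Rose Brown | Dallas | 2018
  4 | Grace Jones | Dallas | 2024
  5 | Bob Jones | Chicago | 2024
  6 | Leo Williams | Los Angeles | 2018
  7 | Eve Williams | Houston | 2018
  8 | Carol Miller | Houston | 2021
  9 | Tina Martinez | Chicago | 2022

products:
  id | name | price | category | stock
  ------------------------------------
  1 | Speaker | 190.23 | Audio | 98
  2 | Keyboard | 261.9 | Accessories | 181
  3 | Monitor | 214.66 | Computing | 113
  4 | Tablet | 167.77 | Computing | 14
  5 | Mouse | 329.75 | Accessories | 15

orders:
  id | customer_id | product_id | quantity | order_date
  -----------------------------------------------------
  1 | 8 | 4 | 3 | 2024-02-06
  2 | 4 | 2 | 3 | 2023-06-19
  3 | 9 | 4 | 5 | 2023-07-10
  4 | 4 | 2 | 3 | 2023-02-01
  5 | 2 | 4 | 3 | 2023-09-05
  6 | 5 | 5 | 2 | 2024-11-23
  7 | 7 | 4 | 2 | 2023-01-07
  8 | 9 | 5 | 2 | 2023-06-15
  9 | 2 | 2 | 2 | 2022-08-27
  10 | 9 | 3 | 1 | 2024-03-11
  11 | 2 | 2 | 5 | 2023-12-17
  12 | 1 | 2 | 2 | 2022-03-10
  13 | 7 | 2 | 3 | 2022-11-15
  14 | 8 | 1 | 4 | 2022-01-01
SELECT p.name, COUNT(*) AS n FROM orders c JOIN products p ON c.product_id = p.id GROUP BY p.id, p.name HAVING COUNT(*) >= 3

Execution result:
name | n
Keyboard | 6
Tablet | 4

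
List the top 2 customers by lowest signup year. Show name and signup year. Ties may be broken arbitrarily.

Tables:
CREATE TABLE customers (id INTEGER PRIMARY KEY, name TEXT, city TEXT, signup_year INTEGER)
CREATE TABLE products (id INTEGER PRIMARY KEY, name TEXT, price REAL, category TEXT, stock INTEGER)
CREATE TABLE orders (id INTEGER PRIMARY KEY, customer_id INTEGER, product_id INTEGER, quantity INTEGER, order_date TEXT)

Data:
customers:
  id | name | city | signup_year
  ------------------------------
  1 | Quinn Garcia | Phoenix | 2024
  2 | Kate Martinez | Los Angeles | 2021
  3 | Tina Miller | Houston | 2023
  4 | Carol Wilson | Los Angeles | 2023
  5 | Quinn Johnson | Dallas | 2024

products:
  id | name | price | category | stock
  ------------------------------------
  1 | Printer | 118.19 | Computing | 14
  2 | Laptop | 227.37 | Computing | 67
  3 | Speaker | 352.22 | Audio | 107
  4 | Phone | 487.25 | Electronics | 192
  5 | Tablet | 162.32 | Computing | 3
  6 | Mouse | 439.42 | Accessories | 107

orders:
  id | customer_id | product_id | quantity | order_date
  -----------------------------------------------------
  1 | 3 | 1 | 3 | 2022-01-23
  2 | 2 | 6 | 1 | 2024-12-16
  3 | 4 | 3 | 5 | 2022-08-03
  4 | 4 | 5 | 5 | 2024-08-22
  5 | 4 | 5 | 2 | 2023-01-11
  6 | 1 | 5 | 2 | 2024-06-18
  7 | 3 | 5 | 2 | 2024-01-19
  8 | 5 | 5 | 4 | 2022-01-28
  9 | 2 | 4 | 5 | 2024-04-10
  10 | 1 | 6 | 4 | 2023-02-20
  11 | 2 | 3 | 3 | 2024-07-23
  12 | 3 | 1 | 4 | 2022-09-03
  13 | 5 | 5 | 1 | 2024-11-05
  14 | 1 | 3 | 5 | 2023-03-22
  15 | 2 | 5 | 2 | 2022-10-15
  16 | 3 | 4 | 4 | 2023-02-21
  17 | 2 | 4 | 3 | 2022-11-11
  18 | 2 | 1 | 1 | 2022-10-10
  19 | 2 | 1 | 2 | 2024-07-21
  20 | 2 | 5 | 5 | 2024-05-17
SELECT name, signup_year FROM customers ORDER BY signup_year ASC LIMIT 2

Execution result:
name | signup_year
Kate Martinez | 2021
Tina Miller | 2023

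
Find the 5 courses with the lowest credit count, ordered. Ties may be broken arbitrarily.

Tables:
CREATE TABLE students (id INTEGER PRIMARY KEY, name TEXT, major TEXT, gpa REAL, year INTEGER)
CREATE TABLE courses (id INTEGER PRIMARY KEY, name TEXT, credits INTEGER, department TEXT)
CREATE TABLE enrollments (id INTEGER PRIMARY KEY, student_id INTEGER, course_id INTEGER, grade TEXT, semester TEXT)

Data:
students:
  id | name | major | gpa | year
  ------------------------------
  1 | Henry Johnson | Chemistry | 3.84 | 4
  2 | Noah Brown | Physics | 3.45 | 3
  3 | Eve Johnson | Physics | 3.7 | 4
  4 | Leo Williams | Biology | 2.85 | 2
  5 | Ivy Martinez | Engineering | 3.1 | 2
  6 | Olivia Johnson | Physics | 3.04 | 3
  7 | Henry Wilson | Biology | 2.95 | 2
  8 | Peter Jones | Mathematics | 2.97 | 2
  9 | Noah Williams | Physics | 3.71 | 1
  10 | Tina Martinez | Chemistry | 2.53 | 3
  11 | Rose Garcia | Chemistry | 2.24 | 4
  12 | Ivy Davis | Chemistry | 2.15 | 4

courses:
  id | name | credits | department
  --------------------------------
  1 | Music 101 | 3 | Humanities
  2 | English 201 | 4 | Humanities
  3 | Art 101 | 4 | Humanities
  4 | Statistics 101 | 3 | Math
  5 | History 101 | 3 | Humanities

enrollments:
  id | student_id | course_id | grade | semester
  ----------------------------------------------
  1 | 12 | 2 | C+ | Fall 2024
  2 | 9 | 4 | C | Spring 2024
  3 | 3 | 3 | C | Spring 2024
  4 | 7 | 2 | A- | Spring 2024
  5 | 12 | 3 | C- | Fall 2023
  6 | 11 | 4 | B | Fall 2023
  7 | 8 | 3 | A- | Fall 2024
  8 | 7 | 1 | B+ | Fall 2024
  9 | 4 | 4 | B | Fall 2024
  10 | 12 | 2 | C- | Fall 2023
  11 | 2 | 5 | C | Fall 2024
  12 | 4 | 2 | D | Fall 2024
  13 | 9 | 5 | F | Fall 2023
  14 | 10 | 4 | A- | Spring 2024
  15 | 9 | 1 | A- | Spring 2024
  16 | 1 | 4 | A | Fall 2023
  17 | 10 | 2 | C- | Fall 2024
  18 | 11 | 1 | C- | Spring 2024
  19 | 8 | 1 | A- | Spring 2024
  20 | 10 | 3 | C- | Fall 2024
SELECT name, credits FROM courses ORDER BY credits ASC LIMIT 5

Execution result:
name | credits
Music 101 | 3
Statistics 101 | 3
History 101 | 3
English 201 | 4
Art 101 | 4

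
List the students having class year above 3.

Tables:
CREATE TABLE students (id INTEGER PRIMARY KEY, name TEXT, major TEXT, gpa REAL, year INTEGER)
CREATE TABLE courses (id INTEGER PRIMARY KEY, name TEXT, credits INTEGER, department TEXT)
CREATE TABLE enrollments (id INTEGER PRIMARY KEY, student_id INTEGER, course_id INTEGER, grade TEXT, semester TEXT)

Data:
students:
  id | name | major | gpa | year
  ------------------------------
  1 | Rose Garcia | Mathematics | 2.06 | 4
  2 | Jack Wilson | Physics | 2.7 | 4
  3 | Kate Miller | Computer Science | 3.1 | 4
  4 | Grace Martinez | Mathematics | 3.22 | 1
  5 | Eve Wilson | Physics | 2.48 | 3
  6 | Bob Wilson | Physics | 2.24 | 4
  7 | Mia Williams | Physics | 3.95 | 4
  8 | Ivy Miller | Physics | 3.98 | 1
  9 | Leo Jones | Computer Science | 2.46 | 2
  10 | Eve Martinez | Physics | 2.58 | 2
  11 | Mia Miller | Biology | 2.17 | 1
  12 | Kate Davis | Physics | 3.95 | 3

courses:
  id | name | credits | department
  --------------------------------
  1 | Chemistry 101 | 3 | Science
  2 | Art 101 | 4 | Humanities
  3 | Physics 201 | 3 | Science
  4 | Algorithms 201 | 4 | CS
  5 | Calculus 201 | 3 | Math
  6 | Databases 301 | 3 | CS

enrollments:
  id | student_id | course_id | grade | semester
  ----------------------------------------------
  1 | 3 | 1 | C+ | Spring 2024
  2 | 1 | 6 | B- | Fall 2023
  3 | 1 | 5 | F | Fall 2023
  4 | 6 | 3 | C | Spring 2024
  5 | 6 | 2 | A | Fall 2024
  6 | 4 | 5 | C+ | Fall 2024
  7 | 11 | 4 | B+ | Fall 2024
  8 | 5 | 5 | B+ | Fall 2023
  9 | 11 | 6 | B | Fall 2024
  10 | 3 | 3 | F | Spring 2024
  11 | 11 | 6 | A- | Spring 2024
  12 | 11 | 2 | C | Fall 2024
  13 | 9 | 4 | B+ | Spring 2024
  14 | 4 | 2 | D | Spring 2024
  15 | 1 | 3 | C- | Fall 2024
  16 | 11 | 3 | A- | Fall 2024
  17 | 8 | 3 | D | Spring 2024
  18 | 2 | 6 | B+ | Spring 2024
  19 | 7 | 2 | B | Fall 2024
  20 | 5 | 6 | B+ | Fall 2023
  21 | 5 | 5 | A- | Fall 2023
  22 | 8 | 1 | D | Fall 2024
SELECT name, year FROM students WHERE year > 3

Execution result:
name | year
Rose Garcia | 4
Jack Wilson | 4
Kate Miller | 4
Bob Wilson | 4
Mia Williams | 4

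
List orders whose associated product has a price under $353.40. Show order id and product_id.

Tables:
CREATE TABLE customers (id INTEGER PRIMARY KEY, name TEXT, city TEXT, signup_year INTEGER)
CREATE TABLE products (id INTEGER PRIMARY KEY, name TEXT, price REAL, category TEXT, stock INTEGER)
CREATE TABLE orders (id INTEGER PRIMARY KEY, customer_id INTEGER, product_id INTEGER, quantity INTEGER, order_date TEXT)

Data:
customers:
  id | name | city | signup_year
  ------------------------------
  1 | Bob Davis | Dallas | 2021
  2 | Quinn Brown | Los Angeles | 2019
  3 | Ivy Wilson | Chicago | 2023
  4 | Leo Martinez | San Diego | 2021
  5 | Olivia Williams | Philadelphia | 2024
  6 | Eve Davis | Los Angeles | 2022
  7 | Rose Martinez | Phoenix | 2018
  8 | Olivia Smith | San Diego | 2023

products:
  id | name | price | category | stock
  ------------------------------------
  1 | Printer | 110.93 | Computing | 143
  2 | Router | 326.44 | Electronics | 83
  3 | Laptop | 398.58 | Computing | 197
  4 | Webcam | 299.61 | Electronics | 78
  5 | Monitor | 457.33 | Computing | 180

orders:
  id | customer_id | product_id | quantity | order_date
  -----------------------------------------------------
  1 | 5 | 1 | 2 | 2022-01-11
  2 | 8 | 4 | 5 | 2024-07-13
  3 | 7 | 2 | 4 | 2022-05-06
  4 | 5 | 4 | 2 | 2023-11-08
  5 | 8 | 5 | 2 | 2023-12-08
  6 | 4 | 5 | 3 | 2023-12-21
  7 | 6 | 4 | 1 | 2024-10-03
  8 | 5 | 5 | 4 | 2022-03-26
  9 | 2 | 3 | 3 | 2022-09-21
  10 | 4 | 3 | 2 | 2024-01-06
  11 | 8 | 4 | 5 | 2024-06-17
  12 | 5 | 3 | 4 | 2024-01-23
SELECT id, product_id FROM orders WHERE product_id IN (SELECT id FROM products WHERE price < 353.4)

Execution result:
id | product_id
1 | 1
2 | 4
3 | 2
4 | 4
7 | 4
11 | 4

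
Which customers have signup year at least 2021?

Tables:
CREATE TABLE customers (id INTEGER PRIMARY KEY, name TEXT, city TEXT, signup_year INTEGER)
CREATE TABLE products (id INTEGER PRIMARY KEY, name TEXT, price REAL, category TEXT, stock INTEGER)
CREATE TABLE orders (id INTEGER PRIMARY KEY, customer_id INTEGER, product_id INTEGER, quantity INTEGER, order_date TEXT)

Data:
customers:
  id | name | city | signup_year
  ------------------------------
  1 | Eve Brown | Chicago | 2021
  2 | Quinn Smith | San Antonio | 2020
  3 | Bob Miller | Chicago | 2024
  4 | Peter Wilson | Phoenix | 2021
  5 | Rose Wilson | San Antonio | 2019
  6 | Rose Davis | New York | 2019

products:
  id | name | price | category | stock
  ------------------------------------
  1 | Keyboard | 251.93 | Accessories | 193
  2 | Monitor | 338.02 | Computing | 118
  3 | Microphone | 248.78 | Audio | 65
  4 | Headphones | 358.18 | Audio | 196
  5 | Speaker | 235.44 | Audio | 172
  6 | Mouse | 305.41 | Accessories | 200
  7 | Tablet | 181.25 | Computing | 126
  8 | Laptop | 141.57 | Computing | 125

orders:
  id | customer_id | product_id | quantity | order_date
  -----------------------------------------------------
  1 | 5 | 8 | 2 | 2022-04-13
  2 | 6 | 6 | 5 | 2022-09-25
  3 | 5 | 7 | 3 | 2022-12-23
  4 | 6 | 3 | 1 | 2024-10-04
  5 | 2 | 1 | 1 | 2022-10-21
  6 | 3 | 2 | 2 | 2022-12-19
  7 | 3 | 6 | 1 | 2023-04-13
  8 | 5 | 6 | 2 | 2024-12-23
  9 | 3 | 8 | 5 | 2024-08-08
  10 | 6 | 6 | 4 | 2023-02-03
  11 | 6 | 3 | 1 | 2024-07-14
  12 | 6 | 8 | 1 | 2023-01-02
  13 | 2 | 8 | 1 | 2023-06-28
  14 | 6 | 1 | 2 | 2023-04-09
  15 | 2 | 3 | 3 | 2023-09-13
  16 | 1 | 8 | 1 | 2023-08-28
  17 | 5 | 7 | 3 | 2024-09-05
SELECT name, signup_year FROM customers WHERE signup_year >= 2021

Execution result:
name | signup_year
Eve Brown | 2021
Bob Miller | 2024
Peter Wilson | 2021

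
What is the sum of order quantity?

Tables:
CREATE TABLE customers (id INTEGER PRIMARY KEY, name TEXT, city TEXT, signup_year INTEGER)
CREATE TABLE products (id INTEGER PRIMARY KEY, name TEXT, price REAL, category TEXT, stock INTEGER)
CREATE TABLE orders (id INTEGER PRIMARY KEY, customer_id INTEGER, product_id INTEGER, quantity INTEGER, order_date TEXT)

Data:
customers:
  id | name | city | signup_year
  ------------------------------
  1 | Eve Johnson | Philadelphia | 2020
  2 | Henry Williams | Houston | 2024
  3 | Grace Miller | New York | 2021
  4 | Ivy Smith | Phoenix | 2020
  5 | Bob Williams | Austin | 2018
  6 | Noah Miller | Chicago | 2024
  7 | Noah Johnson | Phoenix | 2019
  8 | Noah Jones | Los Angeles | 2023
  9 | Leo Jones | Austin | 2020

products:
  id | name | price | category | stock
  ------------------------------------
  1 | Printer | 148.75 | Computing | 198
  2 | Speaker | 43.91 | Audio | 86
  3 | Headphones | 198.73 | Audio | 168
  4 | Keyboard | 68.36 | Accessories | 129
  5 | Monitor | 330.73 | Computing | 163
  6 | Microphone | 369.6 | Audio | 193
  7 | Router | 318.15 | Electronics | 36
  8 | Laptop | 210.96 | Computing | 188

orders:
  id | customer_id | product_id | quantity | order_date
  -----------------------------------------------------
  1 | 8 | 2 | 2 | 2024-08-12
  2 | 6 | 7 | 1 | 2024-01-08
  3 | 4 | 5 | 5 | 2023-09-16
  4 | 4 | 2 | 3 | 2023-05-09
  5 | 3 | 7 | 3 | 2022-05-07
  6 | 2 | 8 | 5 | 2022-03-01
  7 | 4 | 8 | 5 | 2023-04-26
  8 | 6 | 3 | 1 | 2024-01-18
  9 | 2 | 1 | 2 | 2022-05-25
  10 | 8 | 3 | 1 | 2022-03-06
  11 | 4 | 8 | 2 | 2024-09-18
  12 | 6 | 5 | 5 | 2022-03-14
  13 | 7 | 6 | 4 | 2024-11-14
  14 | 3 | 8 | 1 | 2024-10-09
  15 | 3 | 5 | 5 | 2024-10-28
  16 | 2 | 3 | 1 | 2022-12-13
SELECT SUM(quantity) FROM orders

Execution result:
46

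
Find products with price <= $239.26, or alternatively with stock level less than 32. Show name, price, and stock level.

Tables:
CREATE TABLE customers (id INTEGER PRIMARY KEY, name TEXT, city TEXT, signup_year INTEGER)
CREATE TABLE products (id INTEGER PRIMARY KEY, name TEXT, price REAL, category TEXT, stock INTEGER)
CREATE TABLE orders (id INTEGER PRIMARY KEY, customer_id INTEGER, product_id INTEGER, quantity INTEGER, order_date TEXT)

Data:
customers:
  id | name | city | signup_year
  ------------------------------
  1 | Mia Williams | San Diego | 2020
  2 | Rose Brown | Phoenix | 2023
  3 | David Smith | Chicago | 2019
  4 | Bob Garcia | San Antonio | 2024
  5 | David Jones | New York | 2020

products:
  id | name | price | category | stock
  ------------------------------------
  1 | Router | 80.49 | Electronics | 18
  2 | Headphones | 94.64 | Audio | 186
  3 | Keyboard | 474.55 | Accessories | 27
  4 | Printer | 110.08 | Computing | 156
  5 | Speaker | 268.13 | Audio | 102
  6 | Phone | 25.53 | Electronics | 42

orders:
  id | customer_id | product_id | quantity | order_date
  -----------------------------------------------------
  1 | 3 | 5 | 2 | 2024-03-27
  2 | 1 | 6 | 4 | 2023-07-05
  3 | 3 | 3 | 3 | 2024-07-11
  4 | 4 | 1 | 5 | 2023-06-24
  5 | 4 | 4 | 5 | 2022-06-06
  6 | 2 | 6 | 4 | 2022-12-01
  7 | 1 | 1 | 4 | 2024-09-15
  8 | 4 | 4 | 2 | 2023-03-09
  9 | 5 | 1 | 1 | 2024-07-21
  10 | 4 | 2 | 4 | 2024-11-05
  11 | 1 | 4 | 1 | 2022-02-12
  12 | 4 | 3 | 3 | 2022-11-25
SELECT name, price, stock FROM products WHERE price <= 239.26 OR stock < 32

Execution result:
name | price | stock
Router | 80.49 | 18
Headphones | 94.64 | 186
Keyboard | 474.55 | 27
Printer | 110.08 | 156
Phone | 25.53 | 42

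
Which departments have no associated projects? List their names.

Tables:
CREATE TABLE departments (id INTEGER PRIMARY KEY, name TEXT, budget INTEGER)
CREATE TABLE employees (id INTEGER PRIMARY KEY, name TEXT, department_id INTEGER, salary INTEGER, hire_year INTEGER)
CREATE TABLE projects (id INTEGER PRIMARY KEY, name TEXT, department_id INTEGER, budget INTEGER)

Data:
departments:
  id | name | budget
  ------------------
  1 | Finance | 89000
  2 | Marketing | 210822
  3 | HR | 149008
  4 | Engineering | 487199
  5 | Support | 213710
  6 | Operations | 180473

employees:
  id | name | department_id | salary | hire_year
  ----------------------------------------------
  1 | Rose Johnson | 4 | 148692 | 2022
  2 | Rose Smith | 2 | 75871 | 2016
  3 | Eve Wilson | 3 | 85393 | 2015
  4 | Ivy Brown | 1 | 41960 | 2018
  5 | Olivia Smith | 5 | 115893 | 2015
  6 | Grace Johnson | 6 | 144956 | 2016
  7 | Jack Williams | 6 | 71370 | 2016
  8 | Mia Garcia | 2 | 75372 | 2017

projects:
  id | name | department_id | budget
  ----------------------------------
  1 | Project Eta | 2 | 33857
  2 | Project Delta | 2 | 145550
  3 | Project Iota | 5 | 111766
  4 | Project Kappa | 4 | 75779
SELECT p.name FROM departments p LEFT JOIN projects c ON c.department_id = p.id WHERE c.id IS NULL

Execution result:
name
Finance
HR
Operations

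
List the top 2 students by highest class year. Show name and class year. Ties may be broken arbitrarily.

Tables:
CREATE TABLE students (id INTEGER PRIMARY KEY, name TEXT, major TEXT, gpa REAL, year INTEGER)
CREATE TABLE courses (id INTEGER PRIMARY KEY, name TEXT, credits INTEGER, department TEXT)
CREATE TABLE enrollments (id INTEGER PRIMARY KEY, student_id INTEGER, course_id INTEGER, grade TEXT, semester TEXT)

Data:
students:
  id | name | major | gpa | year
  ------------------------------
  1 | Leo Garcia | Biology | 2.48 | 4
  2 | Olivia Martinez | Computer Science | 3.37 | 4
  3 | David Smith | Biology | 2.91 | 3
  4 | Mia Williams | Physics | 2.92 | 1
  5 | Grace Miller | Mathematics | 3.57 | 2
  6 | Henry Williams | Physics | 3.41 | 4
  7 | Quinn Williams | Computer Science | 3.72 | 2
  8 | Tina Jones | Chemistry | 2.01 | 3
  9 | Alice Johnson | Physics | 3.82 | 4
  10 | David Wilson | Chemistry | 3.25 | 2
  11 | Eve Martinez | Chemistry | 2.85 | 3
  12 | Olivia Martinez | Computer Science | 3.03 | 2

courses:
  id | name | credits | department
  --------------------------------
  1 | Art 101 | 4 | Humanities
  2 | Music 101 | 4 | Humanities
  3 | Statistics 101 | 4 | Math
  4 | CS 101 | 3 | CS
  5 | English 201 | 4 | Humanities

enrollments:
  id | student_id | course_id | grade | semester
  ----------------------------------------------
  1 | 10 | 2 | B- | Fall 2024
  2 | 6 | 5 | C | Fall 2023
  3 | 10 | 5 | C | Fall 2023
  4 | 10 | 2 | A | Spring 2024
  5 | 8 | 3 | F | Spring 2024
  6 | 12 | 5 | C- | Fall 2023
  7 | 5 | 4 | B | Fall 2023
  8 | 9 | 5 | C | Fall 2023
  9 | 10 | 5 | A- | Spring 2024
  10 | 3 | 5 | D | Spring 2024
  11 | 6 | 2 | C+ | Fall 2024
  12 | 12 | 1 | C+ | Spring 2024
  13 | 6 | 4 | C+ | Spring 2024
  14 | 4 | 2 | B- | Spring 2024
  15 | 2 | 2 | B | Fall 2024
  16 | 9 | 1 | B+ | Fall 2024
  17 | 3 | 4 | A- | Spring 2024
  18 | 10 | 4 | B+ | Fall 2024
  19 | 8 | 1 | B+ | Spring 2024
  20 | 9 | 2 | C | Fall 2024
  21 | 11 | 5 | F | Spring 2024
SELECT name, year FROM students ORDER BY year DESC LIMIT 2

Execution result:
name | year
Leo Garcia | 4
Olivia Martinez | 4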